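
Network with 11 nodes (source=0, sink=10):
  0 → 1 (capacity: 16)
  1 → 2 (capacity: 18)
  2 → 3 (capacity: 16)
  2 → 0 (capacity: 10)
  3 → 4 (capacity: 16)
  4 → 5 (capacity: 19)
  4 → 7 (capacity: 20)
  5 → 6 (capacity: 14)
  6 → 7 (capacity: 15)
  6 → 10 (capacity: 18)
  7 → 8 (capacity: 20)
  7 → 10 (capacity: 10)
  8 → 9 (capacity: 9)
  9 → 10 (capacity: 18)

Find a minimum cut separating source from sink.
Min cut value = 16, edges: (3,4)

Min cut value: 16
Partition: S = [0, 1, 2, 3], T = [4, 5, 6, 7, 8, 9, 10]
Cut edges: (3,4)

By max-flow min-cut theorem, max flow = min cut = 16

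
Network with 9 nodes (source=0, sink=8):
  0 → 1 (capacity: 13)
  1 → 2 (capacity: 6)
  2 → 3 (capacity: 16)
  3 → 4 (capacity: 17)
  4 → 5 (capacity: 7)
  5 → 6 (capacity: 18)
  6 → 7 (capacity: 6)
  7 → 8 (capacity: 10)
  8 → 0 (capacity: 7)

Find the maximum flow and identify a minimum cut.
Max flow = 6, Min cut edges: (6,7)

Maximum flow: 6
Minimum cut: (6,7)
Partition: S = [0, 1, 2, 3, 4, 5, 6], T = [7, 8]

Max-flow min-cut theorem verified: both equal 6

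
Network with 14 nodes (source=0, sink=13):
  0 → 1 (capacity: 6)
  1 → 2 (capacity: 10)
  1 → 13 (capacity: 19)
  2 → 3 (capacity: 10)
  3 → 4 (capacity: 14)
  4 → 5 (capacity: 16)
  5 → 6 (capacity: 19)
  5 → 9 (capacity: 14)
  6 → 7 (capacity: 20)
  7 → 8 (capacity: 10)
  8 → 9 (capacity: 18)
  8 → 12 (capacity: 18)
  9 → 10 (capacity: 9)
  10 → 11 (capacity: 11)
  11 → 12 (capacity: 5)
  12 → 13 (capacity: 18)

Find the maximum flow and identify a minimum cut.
Max flow = 6, Min cut edges: (0,1)

Maximum flow: 6
Minimum cut: (0,1)
Partition: S = [0], T = [1, 2, 3, 4, 5, 6, 7, 8, 9, 10, 11, 12, 13]

Max-flow min-cut theorem verified: both equal 6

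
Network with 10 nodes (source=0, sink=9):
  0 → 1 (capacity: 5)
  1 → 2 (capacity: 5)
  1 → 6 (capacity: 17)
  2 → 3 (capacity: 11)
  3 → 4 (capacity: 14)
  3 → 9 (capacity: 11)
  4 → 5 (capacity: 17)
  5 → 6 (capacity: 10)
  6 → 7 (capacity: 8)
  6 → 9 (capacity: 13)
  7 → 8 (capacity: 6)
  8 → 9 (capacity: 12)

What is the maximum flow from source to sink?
Maximum flow = 5

Max flow: 5

Flow assignment:
  0 → 1: 5/5
  1 → 6: 5/17
  6 → 9: 5/13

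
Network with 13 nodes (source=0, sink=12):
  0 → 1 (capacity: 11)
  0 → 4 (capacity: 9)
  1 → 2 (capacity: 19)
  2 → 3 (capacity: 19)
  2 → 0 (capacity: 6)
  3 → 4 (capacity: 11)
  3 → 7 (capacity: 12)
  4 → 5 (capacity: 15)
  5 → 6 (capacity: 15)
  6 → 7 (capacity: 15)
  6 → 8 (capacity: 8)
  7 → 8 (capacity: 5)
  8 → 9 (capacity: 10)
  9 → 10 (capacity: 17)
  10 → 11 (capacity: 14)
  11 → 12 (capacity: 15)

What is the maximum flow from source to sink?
Maximum flow = 10

Max flow: 10

Flow assignment:
  0 → 1: 10/11
  0 → 4: 6/9
  1 → 2: 10/19
  2 → 3: 4/19
  2 → 0: 6/6
  3 → 7: 4/12
  4 → 5: 6/15
  5 → 6: 6/15
  6 → 7: 1/15
  6 → 8: 5/8
  7 → 8: 5/5
  8 → 9: 10/10
  9 → 10: 10/17
  10 → 11: 10/14
  11 → 12: 10/15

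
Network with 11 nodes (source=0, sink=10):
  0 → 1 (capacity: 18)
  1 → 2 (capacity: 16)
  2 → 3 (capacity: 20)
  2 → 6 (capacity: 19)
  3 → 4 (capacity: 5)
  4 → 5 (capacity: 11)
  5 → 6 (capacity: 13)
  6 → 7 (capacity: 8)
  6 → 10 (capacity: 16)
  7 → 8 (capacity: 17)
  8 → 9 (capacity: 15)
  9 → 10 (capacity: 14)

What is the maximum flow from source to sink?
Maximum flow = 16

Max flow: 16

Flow assignment:
  0 → 1: 16/18
  1 → 2: 16/16
  2 → 6: 16/19
  6 → 10: 16/16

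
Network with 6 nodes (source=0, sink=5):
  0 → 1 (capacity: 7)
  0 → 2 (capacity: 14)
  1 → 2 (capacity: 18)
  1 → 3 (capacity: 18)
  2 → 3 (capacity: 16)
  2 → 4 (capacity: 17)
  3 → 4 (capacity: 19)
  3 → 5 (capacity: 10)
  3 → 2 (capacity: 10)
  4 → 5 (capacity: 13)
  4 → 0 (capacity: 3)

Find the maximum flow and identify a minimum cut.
Max flow = 21, Min cut edges: (0,1), (0,2)

Maximum flow: 21
Minimum cut: (0,1), (0,2)
Partition: S = [0], T = [1, 2, 3, 4, 5]

Max-flow min-cut theorem verified: both equal 21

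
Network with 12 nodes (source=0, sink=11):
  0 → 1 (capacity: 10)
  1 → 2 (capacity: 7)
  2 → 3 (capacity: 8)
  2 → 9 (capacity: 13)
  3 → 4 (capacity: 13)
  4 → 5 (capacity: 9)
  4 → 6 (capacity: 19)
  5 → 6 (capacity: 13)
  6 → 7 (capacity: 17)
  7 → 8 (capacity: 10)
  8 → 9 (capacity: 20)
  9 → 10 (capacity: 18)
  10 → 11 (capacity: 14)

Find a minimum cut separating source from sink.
Min cut value = 7, edges: (1,2)

Min cut value: 7
Partition: S = [0, 1], T = [2, 3, 4, 5, 6, 7, 8, 9, 10, 11]
Cut edges: (1,2)

By max-flow min-cut theorem, max flow = min cut = 7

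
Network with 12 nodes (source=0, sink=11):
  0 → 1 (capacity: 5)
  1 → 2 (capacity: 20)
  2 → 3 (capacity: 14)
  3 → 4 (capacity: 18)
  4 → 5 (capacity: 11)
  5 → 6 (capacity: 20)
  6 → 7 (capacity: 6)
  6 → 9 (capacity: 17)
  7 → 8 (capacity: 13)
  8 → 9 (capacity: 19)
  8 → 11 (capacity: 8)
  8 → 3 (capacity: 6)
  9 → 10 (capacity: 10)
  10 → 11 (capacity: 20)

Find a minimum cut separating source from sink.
Min cut value = 5, edges: (0,1)

Min cut value: 5
Partition: S = [0], T = [1, 2, 3, 4, 5, 6, 7, 8, 9, 10, 11]
Cut edges: (0,1)

By max-flow min-cut theorem, max flow = min cut = 5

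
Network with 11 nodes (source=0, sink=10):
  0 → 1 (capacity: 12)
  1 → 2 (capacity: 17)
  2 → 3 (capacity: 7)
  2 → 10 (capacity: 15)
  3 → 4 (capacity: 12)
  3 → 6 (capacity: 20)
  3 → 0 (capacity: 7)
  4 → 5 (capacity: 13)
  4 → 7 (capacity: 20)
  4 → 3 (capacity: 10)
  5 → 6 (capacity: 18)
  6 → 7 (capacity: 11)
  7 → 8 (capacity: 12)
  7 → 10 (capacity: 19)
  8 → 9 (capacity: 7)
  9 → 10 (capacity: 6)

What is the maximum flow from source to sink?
Maximum flow = 12

Max flow: 12

Flow assignment:
  0 → 1: 12/12
  1 → 2: 12/17
  2 → 10: 12/15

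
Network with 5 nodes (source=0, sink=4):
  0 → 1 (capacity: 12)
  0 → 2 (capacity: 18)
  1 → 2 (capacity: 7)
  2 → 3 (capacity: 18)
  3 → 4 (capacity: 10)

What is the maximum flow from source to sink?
Maximum flow = 10

Max flow: 10

Flow assignment:
  0 → 1: 7/12
  0 → 2: 3/18
  1 → 2: 7/7
  2 → 3: 10/18
  3 → 4: 10/10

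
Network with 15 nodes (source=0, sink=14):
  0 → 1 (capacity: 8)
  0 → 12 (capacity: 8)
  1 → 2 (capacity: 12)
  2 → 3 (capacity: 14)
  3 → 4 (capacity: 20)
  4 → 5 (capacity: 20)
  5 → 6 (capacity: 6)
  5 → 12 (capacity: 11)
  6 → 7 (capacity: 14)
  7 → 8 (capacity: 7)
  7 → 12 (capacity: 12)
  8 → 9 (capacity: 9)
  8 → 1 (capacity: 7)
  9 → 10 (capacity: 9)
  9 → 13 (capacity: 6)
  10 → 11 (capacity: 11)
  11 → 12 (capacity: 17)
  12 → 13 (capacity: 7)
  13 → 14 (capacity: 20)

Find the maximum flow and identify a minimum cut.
Max flow = 13, Min cut edges: (9,13), (12,13)

Maximum flow: 13
Minimum cut: (9,13), (12,13)
Partition: S = [0, 1, 2, 3, 4, 5, 6, 7, 8, 9, 10, 11, 12], T = [13, 14]

Max-flow min-cut theorem verified: both equal 13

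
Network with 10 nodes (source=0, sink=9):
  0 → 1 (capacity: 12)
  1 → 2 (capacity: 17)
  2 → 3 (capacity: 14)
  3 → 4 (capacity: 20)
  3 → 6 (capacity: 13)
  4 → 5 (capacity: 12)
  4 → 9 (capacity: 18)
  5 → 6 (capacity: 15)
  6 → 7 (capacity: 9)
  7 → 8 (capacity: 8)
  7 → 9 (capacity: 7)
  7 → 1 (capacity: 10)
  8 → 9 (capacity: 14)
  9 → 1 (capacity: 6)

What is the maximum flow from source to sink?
Maximum flow = 12

Max flow: 12

Flow assignment:
  0 → 1: 12/12
  1 → 2: 12/17
  2 → 3: 12/14
  3 → 4: 12/20
  4 → 9: 12/18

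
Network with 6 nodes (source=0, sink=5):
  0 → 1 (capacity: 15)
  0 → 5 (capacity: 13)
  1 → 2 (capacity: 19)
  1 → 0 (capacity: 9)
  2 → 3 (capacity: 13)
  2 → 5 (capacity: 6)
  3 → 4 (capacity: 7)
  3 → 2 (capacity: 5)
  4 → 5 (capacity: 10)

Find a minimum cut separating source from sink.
Min cut value = 26, edges: (0,5), (2,5), (3,4)

Min cut value: 26
Partition: S = [0, 1, 2, 3], T = [4, 5]
Cut edges: (0,5), (2,5), (3,4)

By max-flow min-cut theorem, max flow = min cut = 26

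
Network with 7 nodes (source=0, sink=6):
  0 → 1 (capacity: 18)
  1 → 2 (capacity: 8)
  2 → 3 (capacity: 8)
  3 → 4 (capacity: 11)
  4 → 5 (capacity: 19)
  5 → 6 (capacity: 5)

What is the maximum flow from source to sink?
Maximum flow = 5

Max flow: 5

Flow assignment:
  0 → 1: 5/18
  1 → 2: 5/8
  2 → 3: 5/8
  3 → 4: 5/11
  4 → 5: 5/19
  5 → 6: 5/5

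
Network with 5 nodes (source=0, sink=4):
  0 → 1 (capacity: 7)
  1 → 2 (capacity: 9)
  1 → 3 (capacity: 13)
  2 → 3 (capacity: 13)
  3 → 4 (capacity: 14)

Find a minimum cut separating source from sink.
Min cut value = 7, edges: (0,1)

Min cut value: 7
Partition: S = [0], T = [1, 2, 3, 4]
Cut edges: (0,1)

By max-flow min-cut theorem, max flow = min cut = 7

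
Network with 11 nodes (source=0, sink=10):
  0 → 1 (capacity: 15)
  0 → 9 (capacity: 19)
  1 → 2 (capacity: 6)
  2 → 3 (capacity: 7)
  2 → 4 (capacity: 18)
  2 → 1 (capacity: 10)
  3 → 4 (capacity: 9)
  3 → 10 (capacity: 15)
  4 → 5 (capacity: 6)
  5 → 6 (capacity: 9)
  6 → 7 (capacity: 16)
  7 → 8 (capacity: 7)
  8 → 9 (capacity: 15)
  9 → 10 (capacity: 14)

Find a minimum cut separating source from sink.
Min cut value = 20, edges: (1,2), (9,10)

Min cut value: 20
Partition: S = [0, 1, 4, 5, 6, 7, 8, 9], T = [2, 3, 10]
Cut edges: (1,2), (9,10)

By max-flow min-cut theorem, max flow = min cut = 20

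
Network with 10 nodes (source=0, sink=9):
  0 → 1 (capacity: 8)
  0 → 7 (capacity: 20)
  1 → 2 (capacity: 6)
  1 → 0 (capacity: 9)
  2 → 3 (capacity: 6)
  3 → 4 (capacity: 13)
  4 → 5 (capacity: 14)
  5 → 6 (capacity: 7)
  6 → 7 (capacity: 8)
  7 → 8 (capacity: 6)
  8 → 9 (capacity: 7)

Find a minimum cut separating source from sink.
Min cut value = 6, edges: (7,8)

Min cut value: 6
Partition: S = [0, 1, 2, 3, 4, 5, 6, 7], T = [8, 9]
Cut edges: (7,8)

By max-flow min-cut theorem, max flow = min cut = 6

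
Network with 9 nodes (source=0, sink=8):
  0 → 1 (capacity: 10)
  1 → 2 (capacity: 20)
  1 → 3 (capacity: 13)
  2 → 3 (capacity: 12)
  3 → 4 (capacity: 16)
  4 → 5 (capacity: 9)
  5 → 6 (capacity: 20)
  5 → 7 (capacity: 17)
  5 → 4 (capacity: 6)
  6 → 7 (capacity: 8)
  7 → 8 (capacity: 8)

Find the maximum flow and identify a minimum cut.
Max flow = 8, Min cut edges: (7,8)

Maximum flow: 8
Minimum cut: (7,8)
Partition: S = [0, 1, 2, 3, 4, 5, 6, 7], T = [8]

Max-flow min-cut theorem verified: both equal 8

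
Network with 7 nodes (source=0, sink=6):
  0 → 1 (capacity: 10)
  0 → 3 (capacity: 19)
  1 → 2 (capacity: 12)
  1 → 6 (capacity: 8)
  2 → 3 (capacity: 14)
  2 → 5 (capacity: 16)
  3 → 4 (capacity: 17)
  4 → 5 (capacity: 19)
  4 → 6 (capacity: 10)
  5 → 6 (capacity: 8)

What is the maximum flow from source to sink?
Maximum flow = 26

Max flow: 26

Flow assignment:
  0 → 1: 9/10
  0 → 3: 17/19
  1 → 2: 1/12
  1 → 6: 8/8
  2 → 5: 1/16
  3 → 4: 17/17
  4 → 5: 7/19
  4 → 6: 10/10
  5 → 6: 8/8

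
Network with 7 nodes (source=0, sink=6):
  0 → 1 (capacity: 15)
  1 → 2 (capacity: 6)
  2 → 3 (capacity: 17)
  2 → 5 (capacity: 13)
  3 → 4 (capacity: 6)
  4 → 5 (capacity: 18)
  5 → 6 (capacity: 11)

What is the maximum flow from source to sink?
Maximum flow = 6

Max flow: 6

Flow assignment:
  0 → 1: 6/15
  1 → 2: 6/6
  2 → 5: 6/13
  5 → 6: 6/11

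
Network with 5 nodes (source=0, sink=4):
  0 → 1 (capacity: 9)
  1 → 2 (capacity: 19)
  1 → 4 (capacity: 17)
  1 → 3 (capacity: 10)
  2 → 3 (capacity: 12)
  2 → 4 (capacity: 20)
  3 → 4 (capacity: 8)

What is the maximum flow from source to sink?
Maximum flow = 9

Max flow: 9

Flow assignment:
  0 → 1: 9/9
  1 → 4: 9/17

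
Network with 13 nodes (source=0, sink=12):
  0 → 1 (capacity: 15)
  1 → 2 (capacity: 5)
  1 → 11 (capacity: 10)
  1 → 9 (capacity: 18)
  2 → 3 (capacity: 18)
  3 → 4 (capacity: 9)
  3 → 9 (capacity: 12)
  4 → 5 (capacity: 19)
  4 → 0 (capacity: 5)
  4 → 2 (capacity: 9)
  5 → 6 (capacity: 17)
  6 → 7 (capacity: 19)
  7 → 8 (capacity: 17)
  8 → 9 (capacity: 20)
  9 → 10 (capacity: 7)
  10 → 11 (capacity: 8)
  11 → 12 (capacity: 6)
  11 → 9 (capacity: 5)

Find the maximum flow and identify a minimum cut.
Max flow = 6, Min cut edges: (11,12)

Maximum flow: 6
Minimum cut: (11,12)
Partition: S = [0, 1, 2, 3, 4, 5, 6, 7, 8, 9, 10, 11], T = [12]

Max-flow min-cut theorem verified: both equal 6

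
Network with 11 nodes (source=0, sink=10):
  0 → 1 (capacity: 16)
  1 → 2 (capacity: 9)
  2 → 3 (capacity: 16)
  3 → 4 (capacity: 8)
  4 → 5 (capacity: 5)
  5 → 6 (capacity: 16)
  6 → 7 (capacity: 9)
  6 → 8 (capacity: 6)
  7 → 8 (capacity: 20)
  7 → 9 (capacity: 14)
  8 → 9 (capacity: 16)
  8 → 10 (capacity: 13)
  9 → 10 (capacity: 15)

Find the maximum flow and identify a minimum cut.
Max flow = 5, Min cut edges: (4,5)

Maximum flow: 5
Minimum cut: (4,5)
Partition: S = [0, 1, 2, 3, 4], T = [5, 6, 7, 8, 9, 10]

Max-flow min-cut theorem verified: both equal 5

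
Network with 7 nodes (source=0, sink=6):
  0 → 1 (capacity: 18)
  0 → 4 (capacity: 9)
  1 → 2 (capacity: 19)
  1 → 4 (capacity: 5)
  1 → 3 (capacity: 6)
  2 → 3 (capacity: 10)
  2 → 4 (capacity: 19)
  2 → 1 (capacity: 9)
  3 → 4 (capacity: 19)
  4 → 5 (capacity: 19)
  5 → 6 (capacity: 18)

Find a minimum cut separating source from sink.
Min cut value = 18, edges: (5,6)

Min cut value: 18
Partition: S = [0, 1, 2, 3, 4, 5], T = [6]
Cut edges: (5,6)

By max-flow min-cut theorem, max flow = min cut = 18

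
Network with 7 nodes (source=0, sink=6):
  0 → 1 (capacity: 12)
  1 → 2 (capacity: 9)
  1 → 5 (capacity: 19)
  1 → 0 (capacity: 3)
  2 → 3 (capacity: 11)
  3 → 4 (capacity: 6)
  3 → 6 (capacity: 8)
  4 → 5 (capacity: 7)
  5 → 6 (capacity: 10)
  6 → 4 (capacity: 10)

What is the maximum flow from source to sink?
Maximum flow = 12

Max flow: 12

Flow assignment:
  0 → 1: 12/12
  1 → 2: 2/9
  1 → 5: 10/19
  2 → 3: 2/11
  3 → 6: 2/8
  5 → 6: 10/10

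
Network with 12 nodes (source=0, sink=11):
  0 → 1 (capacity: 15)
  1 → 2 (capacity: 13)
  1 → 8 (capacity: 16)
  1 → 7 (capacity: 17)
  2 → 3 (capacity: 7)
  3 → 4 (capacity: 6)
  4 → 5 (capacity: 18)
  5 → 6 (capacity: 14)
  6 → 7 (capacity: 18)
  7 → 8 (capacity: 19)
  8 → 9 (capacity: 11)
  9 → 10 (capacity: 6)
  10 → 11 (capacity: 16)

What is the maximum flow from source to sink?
Maximum flow = 6

Max flow: 6

Flow assignment:
  0 → 1: 6/15
  1 → 8: 6/16
  8 → 9: 6/11
  9 → 10: 6/6
  10 → 11: 6/16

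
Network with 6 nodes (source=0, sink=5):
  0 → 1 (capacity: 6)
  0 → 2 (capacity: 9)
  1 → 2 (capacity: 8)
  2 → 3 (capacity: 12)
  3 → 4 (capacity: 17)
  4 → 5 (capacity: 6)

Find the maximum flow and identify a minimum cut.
Max flow = 6, Min cut edges: (4,5)

Maximum flow: 6
Minimum cut: (4,5)
Partition: S = [0, 1, 2, 3, 4], T = [5]

Max-flow min-cut theorem verified: both equal 6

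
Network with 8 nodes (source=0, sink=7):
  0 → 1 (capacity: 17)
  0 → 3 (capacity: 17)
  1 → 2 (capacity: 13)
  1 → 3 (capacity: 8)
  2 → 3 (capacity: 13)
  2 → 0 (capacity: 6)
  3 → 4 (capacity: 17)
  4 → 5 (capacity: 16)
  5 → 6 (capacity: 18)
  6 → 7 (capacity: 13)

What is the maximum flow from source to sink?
Maximum flow = 13

Max flow: 13

Flow assignment:
  0 → 1: 14/17
  0 → 3: 5/17
  1 → 2: 6/13
  1 → 3: 8/8
  2 → 0: 6/6
  3 → 4: 13/17
  4 → 5: 13/16
  5 → 6: 13/18
  6 → 7: 13/13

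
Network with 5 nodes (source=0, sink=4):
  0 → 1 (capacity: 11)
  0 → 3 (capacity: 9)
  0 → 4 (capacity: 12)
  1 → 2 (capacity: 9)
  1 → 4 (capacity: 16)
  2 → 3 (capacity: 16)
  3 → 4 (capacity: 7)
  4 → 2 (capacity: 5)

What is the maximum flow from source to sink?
Maximum flow = 30

Max flow: 30

Flow assignment:
  0 → 1: 11/11
  0 → 3: 7/9
  0 → 4: 12/12
  1 → 4: 11/16
  3 → 4: 7/7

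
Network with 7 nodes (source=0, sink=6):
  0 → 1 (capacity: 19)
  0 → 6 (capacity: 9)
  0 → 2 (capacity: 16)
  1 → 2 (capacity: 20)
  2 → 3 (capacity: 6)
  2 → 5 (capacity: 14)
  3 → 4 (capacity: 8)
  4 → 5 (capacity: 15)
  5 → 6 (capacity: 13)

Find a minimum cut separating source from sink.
Min cut value = 22, edges: (0,6), (5,6)

Min cut value: 22
Partition: S = [0, 1, 2, 3, 4, 5], T = [6]
Cut edges: (0,6), (5,6)

By max-flow min-cut theorem, max flow = min cut = 22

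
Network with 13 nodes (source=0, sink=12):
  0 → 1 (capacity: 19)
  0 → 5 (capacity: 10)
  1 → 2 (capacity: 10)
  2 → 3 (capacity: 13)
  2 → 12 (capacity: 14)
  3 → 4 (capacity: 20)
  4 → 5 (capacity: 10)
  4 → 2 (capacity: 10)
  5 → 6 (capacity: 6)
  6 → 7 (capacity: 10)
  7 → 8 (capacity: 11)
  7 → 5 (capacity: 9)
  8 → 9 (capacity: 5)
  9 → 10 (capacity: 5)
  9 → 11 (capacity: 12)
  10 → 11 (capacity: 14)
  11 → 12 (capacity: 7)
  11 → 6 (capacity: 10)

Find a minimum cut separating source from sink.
Min cut value = 15, edges: (1,2), (8,9)

Min cut value: 15
Partition: S = [0, 1, 5, 6, 7, 8], T = [2, 3, 4, 9, 10, 11, 12]
Cut edges: (1,2), (8,9)

By max-flow min-cut theorem, max flow = min cut = 15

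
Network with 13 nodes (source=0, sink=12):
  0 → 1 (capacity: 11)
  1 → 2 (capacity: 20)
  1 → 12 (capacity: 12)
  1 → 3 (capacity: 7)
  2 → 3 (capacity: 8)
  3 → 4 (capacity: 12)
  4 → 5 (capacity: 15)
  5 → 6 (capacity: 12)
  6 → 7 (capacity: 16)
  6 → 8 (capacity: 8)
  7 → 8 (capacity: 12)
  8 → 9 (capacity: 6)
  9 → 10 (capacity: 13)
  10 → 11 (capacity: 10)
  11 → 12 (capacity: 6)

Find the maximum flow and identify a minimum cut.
Max flow = 11, Min cut edges: (0,1)

Maximum flow: 11
Minimum cut: (0,1)
Partition: S = [0], T = [1, 2, 3, 4, 5, 6, 7, 8, 9, 10, 11, 12]

Max-flow min-cut theorem verified: both equal 11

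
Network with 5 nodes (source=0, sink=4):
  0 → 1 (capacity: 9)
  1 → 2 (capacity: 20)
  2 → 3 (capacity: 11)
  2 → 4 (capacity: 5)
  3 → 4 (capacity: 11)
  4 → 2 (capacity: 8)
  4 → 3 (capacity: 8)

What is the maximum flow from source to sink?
Maximum flow = 9

Max flow: 9

Flow assignment:
  0 → 1: 9/9
  1 → 2: 9/20
  2 → 3: 4/11
  2 → 4: 5/5
  3 → 4: 4/11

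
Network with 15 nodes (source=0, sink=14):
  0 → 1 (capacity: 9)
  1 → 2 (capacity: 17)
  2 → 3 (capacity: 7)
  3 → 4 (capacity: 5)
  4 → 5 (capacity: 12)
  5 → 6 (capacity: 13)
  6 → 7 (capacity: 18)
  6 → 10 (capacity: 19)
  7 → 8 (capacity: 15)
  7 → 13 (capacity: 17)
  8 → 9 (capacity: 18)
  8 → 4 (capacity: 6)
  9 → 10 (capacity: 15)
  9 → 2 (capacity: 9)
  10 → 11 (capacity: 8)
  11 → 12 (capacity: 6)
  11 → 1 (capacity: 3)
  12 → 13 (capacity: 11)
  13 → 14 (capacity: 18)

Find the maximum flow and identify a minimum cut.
Max flow = 5, Min cut edges: (3,4)

Maximum flow: 5
Minimum cut: (3,4)
Partition: S = [0, 1, 2, 3], T = [4, 5, 6, 7, 8, 9, 10, 11, 12, 13, 14]

Max-flow min-cut theorem verified: both equal 5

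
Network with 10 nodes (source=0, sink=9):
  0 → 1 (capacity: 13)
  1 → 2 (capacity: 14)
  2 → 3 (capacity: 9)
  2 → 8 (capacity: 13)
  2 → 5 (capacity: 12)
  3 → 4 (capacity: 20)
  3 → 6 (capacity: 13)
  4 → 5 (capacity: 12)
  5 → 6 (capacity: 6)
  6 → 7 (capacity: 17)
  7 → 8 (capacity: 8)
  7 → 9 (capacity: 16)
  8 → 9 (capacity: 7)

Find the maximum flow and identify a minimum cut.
Max flow = 13, Min cut edges: (0,1)

Maximum flow: 13
Minimum cut: (0,1)
Partition: S = [0], T = [1, 2, 3, 4, 5, 6, 7, 8, 9]

Max-flow min-cut theorem verified: both equal 13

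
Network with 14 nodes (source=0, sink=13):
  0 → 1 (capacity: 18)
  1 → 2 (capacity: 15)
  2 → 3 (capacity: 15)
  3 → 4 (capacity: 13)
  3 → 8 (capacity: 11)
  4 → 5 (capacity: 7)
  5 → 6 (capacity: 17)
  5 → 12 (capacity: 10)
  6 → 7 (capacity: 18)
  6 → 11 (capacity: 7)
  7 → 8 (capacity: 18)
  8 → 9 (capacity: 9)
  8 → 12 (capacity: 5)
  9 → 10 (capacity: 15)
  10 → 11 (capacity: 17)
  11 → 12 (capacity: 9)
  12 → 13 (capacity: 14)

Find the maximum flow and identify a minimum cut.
Max flow = 14, Min cut edges: (12,13)

Maximum flow: 14
Minimum cut: (12,13)
Partition: S = [0, 1, 2, 3, 4, 5, 6, 7, 8, 9, 10, 11, 12], T = [13]

Max-flow min-cut theorem verified: both equal 14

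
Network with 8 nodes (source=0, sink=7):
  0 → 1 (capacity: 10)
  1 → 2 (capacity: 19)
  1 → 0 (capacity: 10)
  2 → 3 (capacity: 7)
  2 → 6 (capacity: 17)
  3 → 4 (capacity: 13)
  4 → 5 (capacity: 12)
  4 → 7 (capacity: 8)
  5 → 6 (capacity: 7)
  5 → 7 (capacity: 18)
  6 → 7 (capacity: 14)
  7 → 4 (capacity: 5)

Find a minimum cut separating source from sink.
Min cut value = 10, edges: (0,1)

Min cut value: 10
Partition: S = [0], T = [1, 2, 3, 4, 5, 6, 7]
Cut edges: (0,1)

By max-flow min-cut theorem, max flow = min cut = 10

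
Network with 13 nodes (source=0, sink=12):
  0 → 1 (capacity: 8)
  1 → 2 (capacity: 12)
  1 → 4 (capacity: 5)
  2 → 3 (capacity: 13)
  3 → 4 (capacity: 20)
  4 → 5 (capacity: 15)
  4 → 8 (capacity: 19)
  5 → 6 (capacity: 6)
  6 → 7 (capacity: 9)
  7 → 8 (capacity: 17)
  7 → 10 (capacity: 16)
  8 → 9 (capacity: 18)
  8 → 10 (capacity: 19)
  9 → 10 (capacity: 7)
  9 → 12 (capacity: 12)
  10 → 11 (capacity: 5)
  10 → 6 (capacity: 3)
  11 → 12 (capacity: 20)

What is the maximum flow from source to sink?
Maximum flow = 8

Max flow: 8

Flow assignment:
  0 → 1: 8/8
  1 → 2: 3/12
  1 → 4: 5/5
  2 → 3: 3/13
  3 → 4: 3/20
  4 → 8: 8/19
  8 → 9: 8/18
  9 → 12: 8/12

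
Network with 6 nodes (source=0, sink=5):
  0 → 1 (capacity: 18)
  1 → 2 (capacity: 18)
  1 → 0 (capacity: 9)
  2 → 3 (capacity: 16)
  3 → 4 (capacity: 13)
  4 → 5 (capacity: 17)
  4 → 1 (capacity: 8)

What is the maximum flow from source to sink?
Maximum flow = 13

Max flow: 13

Flow assignment:
  0 → 1: 13/18
  1 → 2: 13/18
  2 → 3: 13/16
  3 → 4: 13/13
  4 → 5: 13/17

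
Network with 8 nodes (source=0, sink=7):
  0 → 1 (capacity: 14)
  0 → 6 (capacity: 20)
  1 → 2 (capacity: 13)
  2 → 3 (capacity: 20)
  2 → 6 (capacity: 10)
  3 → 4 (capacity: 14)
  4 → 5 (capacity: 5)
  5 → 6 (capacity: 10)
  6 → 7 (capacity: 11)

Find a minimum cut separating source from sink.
Min cut value = 11, edges: (6,7)

Min cut value: 11
Partition: S = [0, 1, 2, 3, 4, 5, 6], T = [7]
Cut edges: (6,7)

By max-flow min-cut theorem, max flow = min cut = 11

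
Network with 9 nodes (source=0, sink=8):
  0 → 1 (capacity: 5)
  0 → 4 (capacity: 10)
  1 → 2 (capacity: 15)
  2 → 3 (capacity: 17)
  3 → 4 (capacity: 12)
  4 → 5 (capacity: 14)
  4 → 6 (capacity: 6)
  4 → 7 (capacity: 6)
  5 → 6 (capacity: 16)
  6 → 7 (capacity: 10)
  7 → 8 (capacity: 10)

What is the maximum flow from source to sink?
Maximum flow = 10

Max flow: 10

Flow assignment:
  0 → 1: 5/5
  0 → 4: 5/10
  1 → 2: 5/15
  2 → 3: 5/17
  3 → 4: 5/12
  4 → 5: 3/14
  4 → 6: 1/6
  4 → 7: 6/6
  5 → 6: 3/16
  6 → 7: 4/10
  7 → 8: 10/10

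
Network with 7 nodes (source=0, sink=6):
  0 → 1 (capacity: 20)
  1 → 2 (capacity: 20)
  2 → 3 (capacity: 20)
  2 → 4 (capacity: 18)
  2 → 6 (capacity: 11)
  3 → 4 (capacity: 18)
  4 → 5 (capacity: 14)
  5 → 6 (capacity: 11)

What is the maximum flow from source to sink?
Maximum flow = 20

Max flow: 20

Flow assignment:
  0 → 1: 20/20
  1 → 2: 20/20
  2 → 4: 9/18
  2 → 6: 11/11
  4 → 5: 9/14
  5 → 6: 9/11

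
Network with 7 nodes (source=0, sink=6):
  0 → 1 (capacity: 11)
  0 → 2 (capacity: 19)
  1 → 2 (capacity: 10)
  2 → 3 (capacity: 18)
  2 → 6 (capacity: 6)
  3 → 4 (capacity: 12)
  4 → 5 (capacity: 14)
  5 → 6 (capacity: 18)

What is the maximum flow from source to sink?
Maximum flow = 18

Max flow: 18

Flow assignment:
  0 → 1: 10/11
  0 → 2: 8/19
  1 → 2: 10/10
  2 → 3: 12/18
  2 → 6: 6/6
  3 → 4: 12/12
  4 → 5: 12/14
  5 → 6: 12/18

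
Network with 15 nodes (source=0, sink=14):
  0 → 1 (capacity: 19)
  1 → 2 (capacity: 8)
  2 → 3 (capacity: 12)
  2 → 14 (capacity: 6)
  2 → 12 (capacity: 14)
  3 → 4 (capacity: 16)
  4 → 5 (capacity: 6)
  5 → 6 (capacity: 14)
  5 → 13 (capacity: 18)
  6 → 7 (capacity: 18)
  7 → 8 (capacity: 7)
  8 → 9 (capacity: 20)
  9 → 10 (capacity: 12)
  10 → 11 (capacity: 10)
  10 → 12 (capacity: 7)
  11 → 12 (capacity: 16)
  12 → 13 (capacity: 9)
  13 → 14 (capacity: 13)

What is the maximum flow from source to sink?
Maximum flow = 8

Max flow: 8

Flow assignment:
  0 → 1: 8/19
  1 → 2: 8/8
  2 → 14: 6/6
  2 → 12: 2/14
  12 → 13: 2/9
  13 → 14: 2/13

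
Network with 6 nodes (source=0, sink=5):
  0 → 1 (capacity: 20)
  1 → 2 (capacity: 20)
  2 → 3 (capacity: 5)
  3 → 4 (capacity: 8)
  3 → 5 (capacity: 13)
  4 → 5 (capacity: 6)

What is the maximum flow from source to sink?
Maximum flow = 5

Max flow: 5

Flow assignment:
  0 → 1: 5/20
  1 → 2: 5/20
  2 → 3: 5/5
  3 → 5: 5/13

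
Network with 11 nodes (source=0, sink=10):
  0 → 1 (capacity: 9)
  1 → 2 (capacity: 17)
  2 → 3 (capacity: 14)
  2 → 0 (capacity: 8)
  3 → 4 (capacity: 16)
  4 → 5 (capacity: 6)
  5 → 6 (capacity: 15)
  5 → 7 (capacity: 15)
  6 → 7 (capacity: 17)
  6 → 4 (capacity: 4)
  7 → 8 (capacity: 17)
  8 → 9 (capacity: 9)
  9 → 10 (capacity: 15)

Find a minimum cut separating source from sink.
Min cut value = 6, edges: (4,5)

Min cut value: 6
Partition: S = [0, 1, 2, 3, 4], T = [5, 6, 7, 8, 9, 10]
Cut edges: (4,5)

By max-flow min-cut theorem, max flow = min cut = 6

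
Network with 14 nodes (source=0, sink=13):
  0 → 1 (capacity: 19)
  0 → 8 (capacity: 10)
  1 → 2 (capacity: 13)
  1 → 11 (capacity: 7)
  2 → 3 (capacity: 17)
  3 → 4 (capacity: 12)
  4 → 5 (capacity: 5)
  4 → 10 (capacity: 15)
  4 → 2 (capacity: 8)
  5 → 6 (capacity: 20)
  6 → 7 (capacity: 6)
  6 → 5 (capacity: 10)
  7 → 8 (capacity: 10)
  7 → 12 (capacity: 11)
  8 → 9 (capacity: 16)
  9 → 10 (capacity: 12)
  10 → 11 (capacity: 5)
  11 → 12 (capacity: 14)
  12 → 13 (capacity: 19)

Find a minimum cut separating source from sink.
Min cut value = 17, edges: (1,11), (4,5), (10,11)

Min cut value: 17
Partition: S = [0, 1, 2, 3, 4, 8, 9, 10], T = [5, 6, 7, 11, 12, 13]
Cut edges: (1,11), (4,5), (10,11)

By max-flow min-cut theorem, max flow = min cut = 17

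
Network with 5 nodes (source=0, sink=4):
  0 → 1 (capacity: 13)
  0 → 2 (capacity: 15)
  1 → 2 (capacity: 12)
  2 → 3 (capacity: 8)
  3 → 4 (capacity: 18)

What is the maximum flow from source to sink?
Maximum flow = 8

Max flow: 8

Flow assignment:
  0 → 1: 8/13
  1 → 2: 8/12
  2 → 3: 8/8
  3 → 4: 8/18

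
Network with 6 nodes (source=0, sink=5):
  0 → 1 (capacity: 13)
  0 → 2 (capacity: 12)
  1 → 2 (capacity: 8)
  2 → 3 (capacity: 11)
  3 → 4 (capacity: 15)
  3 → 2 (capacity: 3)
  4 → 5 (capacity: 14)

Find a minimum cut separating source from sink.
Min cut value = 11, edges: (2,3)

Min cut value: 11
Partition: S = [0, 1, 2], T = [3, 4, 5]
Cut edges: (2,3)

By max-flow min-cut theorem, max flow = min cut = 11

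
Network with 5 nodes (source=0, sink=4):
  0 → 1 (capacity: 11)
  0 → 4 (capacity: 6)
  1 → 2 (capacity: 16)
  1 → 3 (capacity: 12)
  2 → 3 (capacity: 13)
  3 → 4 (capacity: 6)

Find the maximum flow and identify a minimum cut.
Max flow = 12, Min cut edges: (0,4), (3,4)

Maximum flow: 12
Minimum cut: (0,4), (3,4)
Partition: S = [0, 1, 2, 3], T = [4]

Max-flow min-cut theorem verified: both equal 12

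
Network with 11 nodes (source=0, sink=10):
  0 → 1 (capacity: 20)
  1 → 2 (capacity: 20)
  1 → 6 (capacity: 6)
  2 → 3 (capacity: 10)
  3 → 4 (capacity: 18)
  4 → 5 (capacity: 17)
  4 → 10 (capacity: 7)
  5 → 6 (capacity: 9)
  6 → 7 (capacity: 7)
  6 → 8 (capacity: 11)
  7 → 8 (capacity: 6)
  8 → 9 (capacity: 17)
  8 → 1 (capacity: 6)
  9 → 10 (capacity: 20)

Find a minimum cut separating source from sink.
Min cut value = 16, edges: (1,6), (2,3)

Min cut value: 16
Partition: S = [0, 1, 2], T = [3, 4, 5, 6, 7, 8, 9, 10]
Cut edges: (1,6), (2,3)

By max-flow min-cut theorem, max flow = min cut = 16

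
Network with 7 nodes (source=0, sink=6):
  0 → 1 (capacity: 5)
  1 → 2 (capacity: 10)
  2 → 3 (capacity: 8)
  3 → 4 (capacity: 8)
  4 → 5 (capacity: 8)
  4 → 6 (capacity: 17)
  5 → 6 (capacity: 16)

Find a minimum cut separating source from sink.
Min cut value = 5, edges: (0,1)

Min cut value: 5
Partition: S = [0], T = [1, 2, 3, 4, 5, 6]
Cut edges: (0,1)

By max-flow min-cut theorem, max flow = min cut = 5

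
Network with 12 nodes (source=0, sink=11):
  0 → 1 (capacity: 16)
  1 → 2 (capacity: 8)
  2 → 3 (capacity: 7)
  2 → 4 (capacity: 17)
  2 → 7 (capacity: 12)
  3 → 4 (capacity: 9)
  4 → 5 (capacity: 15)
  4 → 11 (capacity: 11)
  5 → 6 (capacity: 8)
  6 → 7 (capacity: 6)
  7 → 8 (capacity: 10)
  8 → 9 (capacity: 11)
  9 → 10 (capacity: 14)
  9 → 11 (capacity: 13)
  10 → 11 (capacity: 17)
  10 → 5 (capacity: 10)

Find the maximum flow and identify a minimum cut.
Max flow = 8, Min cut edges: (1,2)

Maximum flow: 8
Minimum cut: (1,2)
Partition: S = [0, 1], T = [2, 3, 4, 5, 6, 7, 8, 9, 10, 11]

Max-flow min-cut theorem verified: both equal 8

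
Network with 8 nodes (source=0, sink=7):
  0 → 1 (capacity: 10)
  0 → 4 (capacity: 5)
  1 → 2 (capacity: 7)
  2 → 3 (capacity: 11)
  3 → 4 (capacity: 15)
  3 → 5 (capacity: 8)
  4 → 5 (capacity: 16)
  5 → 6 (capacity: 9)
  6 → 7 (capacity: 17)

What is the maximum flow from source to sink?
Maximum flow = 9

Max flow: 9

Flow assignment:
  0 → 1: 7/10
  0 → 4: 2/5
  1 → 2: 7/7
  2 → 3: 7/11
  3 → 4: 3/15
  3 → 5: 4/8
  4 → 5: 5/16
  5 → 6: 9/9
  6 → 7: 9/17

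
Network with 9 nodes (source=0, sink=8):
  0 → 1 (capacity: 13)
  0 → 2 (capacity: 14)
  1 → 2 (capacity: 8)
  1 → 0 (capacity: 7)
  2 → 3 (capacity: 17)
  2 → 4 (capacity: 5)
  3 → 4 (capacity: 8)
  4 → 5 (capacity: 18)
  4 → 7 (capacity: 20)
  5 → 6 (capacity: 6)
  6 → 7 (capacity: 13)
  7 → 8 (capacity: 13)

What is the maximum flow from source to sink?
Maximum flow = 13

Max flow: 13

Flow assignment:
  0 → 1: 8/13
  0 → 2: 5/14
  1 → 2: 8/8
  2 → 3: 8/17
  2 → 4: 5/5
  3 → 4: 8/8
  4 → 7: 13/20
  7 → 8: 13/13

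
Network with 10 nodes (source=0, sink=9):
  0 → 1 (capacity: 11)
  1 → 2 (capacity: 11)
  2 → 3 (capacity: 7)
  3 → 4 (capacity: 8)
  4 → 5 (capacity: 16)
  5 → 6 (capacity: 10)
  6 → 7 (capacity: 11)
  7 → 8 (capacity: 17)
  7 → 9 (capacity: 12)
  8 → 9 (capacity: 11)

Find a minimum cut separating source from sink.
Min cut value = 7, edges: (2,3)

Min cut value: 7
Partition: S = [0, 1, 2], T = [3, 4, 5, 6, 7, 8, 9]
Cut edges: (2,3)

By max-flow min-cut theorem, max flow = min cut = 7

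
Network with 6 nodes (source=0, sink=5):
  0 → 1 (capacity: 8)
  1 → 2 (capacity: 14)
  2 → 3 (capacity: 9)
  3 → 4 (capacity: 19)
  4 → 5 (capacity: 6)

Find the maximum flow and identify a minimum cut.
Max flow = 6, Min cut edges: (4,5)

Maximum flow: 6
Minimum cut: (4,5)
Partition: S = [0, 1, 2, 3, 4], T = [5]

Max-flow min-cut theorem verified: both equal 6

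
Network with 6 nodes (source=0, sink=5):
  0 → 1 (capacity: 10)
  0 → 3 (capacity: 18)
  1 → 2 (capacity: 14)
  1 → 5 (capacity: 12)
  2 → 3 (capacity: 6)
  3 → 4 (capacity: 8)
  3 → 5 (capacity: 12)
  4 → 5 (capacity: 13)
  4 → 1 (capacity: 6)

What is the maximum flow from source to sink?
Maximum flow = 28

Max flow: 28

Flow assignment:
  0 → 1: 10/10
  0 → 3: 18/18
  1 → 5: 10/12
  3 → 4: 6/8
  3 → 5: 12/12
  4 → 5: 6/13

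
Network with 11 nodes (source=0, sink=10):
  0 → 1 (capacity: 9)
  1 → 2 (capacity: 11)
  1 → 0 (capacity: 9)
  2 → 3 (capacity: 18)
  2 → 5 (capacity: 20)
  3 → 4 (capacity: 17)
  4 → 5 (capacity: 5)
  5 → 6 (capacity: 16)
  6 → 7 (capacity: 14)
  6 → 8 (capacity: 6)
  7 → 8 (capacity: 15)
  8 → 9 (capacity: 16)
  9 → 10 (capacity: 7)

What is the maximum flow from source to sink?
Maximum flow = 7

Max flow: 7

Flow assignment:
  0 → 1: 7/9
  1 → 2: 7/11
  2 → 5: 7/20
  5 → 6: 7/16
  6 → 7: 3/14
  6 → 8: 4/6
  7 → 8: 3/15
  8 → 9: 7/16
  9 → 10: 7/7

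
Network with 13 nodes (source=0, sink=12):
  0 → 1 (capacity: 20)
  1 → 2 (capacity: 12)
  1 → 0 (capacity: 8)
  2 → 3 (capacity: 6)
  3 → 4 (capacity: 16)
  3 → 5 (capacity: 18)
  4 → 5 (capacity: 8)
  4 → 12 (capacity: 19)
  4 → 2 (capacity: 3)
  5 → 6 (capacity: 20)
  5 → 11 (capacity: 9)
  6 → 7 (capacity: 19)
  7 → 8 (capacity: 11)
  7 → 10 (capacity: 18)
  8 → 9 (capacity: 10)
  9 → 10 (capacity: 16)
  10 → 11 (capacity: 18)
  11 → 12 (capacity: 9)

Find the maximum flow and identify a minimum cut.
Max flow = 6, Min cut edges: (2,3)

Maximum flow: 6
Minimum cut: (2,3)
Partition: S = [0, 1, 2], T = [3, 4, 5, 6, 7, 8, 9, 10, 11, 12]

Max-flow min-cut theorem verified: both equal 6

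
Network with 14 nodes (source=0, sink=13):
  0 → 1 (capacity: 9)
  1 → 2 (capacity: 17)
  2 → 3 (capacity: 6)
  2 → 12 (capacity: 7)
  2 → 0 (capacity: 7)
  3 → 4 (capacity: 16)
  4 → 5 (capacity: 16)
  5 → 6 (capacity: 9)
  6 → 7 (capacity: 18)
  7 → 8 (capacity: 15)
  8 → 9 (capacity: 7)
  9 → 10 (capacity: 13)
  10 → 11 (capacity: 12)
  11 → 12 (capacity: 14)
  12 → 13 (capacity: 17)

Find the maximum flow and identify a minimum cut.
Max flow = 9, Min cut edges: (0,1)

Maximum flow: 9
Minimum cut: (0,1)
Partition: S = [0], T = [1, 2, 3, 4, 5, 6, 7, 8, 9, 10, 11, 12, 13]

Max-flow min-cut theorem verified: both equal 9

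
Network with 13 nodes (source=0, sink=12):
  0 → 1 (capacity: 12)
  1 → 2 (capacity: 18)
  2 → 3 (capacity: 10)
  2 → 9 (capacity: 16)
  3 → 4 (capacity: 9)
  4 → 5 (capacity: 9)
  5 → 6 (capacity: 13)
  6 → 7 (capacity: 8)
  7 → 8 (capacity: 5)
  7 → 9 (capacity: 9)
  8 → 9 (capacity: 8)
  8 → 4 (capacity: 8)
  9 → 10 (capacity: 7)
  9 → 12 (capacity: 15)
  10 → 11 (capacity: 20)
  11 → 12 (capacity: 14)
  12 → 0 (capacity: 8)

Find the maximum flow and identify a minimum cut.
Max flow = 12, Min cut edges: (0,1)

Maximum flow: 12
Minimum cut: (0,1)
Partition: S = [0], T = [1, 2, 3, 4, 5, 6, 7, 8, 9, 10, 11, 12]

Max-flow min-cut theorem verified: both equal 12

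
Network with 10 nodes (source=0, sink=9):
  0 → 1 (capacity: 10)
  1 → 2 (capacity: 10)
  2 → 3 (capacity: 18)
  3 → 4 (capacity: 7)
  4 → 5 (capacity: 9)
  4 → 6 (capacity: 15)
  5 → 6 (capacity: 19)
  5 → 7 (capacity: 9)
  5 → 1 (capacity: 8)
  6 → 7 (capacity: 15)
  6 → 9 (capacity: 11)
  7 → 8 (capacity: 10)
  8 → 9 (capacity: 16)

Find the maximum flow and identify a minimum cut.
Max flow = 7, Min cut edges: (3,4)

Maximum flow: 7
Minimum cut: (3,4)
Partition: S = [0, 1, 2, 3], T = [4, 5, 6, 7, 8, 9]

Max-flow min-cut theorem verified: both equal 7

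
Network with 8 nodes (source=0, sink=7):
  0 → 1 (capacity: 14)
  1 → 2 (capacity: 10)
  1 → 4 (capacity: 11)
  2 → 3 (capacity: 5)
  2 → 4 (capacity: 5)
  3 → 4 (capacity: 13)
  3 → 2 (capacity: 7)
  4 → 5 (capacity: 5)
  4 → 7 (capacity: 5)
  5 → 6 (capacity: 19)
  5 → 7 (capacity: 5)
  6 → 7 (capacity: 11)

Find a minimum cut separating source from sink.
Min cut value = 10, edges: (4,5), (4,7)

Min cut value: 10
Partition: S = [0, 1, 2, 3, 4], T = [5, 6, 7]
Cut edges: (4,5), (4,7)

By max-flow min-cut theorem, max flow = min cut = 10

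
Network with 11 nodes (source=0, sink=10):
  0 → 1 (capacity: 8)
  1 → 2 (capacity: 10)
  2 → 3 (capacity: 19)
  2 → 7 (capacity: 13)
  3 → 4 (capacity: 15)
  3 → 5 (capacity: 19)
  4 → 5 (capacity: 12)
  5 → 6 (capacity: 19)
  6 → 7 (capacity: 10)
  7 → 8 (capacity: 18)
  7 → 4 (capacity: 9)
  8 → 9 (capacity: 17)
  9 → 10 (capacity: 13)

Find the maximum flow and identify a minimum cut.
Max flow = 8, Min cut edges: (0,1)

Maximum flow: 8
Minimum cut: (0,1)
Partition: S = [0], T = [1, 2, 3, 4, 5, 6, 7, 8, 9, 10]

Max-flow min-cut theorem verified: both equal 8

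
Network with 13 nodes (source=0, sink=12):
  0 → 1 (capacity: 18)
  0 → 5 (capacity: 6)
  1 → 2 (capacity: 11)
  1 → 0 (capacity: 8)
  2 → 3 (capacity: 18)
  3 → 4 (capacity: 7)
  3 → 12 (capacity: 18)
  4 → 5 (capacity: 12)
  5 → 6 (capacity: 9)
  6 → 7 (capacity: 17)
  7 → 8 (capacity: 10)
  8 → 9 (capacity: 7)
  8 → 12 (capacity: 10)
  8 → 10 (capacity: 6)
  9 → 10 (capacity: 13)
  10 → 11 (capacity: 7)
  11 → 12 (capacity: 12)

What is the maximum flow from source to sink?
Maximum flow = 17

Max flow: 17

Flow assignment:
  0 → 1: 11/18
  0 → 5: 6/6
  1 → 2: 11/11
  2 → 3: 11/18
  3 → 12: 11/18
  5 → 6: 6/9
  6 → 7: 6/17
  7 → 8: 6/10
  8 → 12: 6/10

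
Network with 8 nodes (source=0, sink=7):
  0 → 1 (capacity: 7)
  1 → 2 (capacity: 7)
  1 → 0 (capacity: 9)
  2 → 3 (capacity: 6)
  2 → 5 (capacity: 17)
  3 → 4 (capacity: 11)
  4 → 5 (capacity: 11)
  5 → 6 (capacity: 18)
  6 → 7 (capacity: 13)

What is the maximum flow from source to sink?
Maximum flow = 7

Max flow: 7

Flow assignment:
  0 → 1: 7/7
  1 → 2: 7/7
  2 → 5: 7/17
  5 → 6: 7/18
  6 → 7: 7/13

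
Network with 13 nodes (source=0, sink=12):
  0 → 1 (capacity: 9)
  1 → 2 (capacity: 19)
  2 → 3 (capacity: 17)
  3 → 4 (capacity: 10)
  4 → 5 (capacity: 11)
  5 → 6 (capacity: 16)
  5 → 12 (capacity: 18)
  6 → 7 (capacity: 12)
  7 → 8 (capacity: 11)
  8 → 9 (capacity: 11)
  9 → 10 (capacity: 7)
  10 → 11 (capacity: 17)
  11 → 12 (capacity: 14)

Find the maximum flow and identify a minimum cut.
Max flow = 9, Min cut edges: (0,1)

Maximum flow: 9
Minimum cut: (0,1)
Partition: S = [0], T = [1, 2, 3, 4, 5, 6, 7, 8, 9, 10, 11, 12]

Max-flow min-cut theorem verified: both equal 9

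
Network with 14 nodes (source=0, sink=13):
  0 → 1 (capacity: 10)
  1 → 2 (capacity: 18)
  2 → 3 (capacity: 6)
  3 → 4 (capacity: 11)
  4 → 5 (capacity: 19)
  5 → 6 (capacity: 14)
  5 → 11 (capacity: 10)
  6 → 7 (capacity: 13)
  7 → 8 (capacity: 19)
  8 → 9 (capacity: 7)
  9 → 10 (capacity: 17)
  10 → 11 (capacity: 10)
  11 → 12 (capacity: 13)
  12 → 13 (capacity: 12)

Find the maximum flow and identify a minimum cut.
Max flow = 6, Min cut edges: (2,3)

Maximum flow: 6
Minimum cut: (2,3)
Partition: S = [0, 1, 2], T = [3, 4, 5, 6, 7, 8, 9, 10, 11, 12, 13]

Max-flow min-cut theorem verified: both equal 6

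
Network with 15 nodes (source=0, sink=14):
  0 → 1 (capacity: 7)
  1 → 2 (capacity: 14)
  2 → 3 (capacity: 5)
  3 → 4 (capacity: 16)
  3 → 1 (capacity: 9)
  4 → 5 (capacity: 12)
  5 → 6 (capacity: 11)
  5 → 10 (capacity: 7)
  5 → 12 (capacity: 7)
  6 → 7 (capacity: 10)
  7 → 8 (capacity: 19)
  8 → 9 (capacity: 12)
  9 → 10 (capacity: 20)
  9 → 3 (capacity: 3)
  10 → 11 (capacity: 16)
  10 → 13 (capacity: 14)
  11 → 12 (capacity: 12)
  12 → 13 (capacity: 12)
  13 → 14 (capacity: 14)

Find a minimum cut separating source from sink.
Min cut value = 5, edges: (2,3)

Min cut value: 5
Partition: S = [0, 1, 2], T = [3, 4, 5, 6, 7, 8, 9, 10, 11, 12, 13, 14]
Cut edges: (2,3)

By max-flow min-cut theorem, max flow = min cut = 5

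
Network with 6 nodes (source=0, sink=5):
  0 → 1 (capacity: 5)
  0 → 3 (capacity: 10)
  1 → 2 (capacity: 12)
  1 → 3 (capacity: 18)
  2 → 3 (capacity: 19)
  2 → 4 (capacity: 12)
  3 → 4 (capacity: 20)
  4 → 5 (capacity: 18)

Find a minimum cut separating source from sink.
Min cut value = 15, edges: (0,1), (0,3)

Min cut value: 15
Partition: S = [0], T = [1, 2, 3, 4, 5]
Cut edges: (0,1), (0,3)

By max-flow min-cut theorem, max flow = min cut = 15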